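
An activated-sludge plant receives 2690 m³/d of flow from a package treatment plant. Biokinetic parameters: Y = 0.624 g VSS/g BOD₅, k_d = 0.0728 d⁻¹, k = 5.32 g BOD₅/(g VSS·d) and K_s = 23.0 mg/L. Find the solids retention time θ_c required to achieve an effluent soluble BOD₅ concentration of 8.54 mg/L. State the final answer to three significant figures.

θ_c ≈ 1.21 d

Specific growth rate at S = 8.54 mg/L: μ = YkS/(K_s+S) = 0.624·5.32·8.54/(23.0+8.54) = 0.8989 d⁻¹.
1/θ_c = 0.8989 − 0.0728 = 0.8261 d⁻¹, so θ_c = 1.211 d.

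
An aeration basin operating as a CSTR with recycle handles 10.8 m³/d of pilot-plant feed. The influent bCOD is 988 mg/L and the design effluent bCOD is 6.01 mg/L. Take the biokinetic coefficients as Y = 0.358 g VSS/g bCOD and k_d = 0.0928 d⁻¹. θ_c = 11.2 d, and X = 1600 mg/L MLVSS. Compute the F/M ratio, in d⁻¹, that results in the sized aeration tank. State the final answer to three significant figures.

Rearranging the biomass balance for a CMAS with decay, V = Y·Q·ΔS·θ_c / [X·(1+k_d θ_c)] = 0.358 × 10.8 × (988 − 6.01) × 11.2 / [1600 × (1 + 0.0928 × 11.2)] = 4.25×10^4 / 3263 = 13.03 m³.
F/M = applied load / biomass = Q·S₀/(V·X) = 10.8 × 988 / (13.03 × 1600) = 0.5117 d⁻¹.

F/M ≈ 0.512 d⁻¹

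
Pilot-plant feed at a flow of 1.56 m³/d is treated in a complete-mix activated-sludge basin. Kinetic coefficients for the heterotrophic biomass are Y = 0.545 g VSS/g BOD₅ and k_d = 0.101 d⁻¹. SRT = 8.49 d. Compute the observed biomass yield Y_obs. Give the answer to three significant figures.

Y_obs = Y / (1 + k_d θ_c) = 0.545 / (1 + 0.101 × 8.49) = 0.545 / 1.857 = 0.2934.

Y_obs ≈ 0.293 g VSS/g BOD₅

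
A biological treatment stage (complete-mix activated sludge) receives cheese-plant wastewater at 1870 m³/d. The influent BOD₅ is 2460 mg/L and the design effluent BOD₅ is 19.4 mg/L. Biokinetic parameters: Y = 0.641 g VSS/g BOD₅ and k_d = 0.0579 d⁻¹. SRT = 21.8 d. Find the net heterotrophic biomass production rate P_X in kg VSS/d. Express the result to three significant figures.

P_X ≈ 1290 kg VSS/d

Y_obs = Y / (1 + k_d θ_c) = 0.641 / (1 + 0.0579 × 21.8) = 0.641 / 2.262 = 0.2833.
Mass of BOD₅ removed per day: Q(S₀ − S) = 1870 × 2441 g/m³ = 4564 kg/d.
P_X = Y_obs · Q(S₀ − S) = 0.2833 × 4564 = 1293 kg VSS/d.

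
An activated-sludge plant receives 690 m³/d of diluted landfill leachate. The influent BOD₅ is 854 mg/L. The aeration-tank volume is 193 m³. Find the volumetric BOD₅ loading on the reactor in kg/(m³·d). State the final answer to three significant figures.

L_v ≈ 3.05 kg BOD₅/(m³·d)

Volumetric loading L_v = Q·S₀ / V = 690 × 854 g/m³ / 193.0 m³ = 3053 g/(m³·d) = 3.053 kg BOD₅/(m³·d).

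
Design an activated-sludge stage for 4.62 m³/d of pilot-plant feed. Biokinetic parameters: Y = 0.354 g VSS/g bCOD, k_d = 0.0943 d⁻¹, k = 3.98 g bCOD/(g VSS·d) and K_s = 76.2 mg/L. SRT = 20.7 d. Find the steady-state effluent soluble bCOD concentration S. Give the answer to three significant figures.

S ≈ 8.58 mg/L

Effluent substrate depends only on kinetics and SRT: S = K_s(1 + k_d θ_c) / [θ_c(Yk − k_d) − 1] = 76.2 × (1 + 0.0943 × 20.7) / [20.7 × (0.354 × 3.98 − 0.0943) − 1] = 224.9 / 26.21 = 8.581 mg/L.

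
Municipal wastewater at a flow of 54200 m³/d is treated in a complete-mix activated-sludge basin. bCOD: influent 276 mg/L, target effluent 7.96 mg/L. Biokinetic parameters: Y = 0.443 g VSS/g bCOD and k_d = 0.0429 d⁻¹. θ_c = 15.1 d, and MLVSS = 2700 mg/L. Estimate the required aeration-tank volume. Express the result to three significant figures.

Rearranging the biomass balance for a CMAS with decay, V = Y·Q·ΔS·θ_c / [X·(1+k_d θ_c)] = 0.443 × 54200 × (276 − 7.96) × 15.1 / [2700 × (1 + 0.0429 × 15.1)] = 9.72×10^7 / 4449 = 21843 m³.

V ≈ 21800 m³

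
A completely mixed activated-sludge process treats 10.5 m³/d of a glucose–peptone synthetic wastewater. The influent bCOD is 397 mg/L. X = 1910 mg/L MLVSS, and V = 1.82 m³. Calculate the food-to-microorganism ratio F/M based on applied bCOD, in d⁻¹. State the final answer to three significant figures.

F/M ≈ 1.20 d⁻¹

F/M = Q·S₀ / (V·X) = 10.5 × 397 / (1.820 × 1910) = 1.199 g bCOD·(g VSS·d)⁻¹.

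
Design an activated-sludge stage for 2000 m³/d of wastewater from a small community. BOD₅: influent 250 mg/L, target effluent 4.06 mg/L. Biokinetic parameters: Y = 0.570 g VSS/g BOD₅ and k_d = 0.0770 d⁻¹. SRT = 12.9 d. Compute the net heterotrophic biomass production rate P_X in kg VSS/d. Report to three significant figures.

P_X ≈ 141 kg VSS/d

The observed yield is Y_obs = Y/(1 + k_d·θ_c) = 0.570 / (1 + 0.0770 × 12.9) = 0.570 / 1.993 = 0.2860 g VSS per g BOD₅ removed.
Q·(S₀ − S) = 2000 × (250 − 4.06) × 10⁻³ = 491.9 kg/d removed.
P_X = Y_obs · Q(S₀ − S) = 0.2860 × 491.9 = 140.7 kg VSS/d.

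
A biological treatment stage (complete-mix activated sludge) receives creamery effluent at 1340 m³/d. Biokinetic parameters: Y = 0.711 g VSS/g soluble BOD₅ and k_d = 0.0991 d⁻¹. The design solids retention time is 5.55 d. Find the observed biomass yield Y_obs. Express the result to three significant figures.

Y_obs = Y / (1 + k_d θ_c) = 0.711 / (1 + 0.0991 × 5.55) = 0.711 / 1.550 = 0.4587.

Y_obs ≈ 0.459 g VSS/g soluble BOD₅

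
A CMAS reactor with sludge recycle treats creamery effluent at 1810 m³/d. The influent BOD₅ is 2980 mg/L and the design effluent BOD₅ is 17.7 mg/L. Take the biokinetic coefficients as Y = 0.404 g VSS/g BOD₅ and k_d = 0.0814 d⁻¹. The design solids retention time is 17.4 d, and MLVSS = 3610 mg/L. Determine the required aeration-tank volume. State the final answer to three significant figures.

Rearranging the biomass balance for a CMAS with decay, V = Y·Q·ΔS·θ_c / [X·(1+k_d θ_c)] = 0.404 × 1810 × (2980 − 17.7) × 17.4 / [3610 × (1 + 0.0814 × 17.4)] = 3.77×10^7 / 8723 = 4321 m³.

V ≈ 4320 m³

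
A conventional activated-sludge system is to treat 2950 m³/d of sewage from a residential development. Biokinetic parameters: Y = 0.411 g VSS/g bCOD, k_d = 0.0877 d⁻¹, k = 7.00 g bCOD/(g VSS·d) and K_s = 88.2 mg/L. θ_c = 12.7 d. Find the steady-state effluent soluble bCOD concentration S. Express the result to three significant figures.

For a completely mixed reactor with recycle the Lawrence–McCarty relation gives S = K_s·(1 + k_d·θ_c) / [θ_c·(Y·k − k_d) − 1] = 88.2 × (1 + 0.0877 × 12.7) / [12.7 × (0.411 × 7.00 − 0.0877) − 1] = 186.4 / 34.42 = 5.416 mg/L.

S ≈ 5.42 mg/L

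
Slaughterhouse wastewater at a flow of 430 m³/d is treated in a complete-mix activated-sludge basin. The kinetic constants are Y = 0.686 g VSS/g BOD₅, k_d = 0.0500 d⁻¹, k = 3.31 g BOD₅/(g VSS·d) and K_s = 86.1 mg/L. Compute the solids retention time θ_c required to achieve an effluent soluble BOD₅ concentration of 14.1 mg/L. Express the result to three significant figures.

θ_c ≈ 3.71 d

Specific growth rate at S = 14.1 mg/L: μ = YkS/(K_s+S) = 0.686·3.31·14.1/(86.1+14.1) = 0.3195 d⁻¹.
Then 1/θ_c = μ − k_d = 0.3195 − 0.0500 = 0.2695 d⁻¹, giving θ_c = 3.710 d.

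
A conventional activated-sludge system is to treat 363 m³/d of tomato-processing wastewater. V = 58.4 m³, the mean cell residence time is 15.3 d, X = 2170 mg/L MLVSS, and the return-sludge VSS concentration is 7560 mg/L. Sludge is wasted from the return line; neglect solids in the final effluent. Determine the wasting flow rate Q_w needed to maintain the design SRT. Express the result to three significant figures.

θ_c = V·X/(Q_w·X_r) when wasting from the recycle, so Q_w = V·X/(θ_c·X_r) = 58.40 × 2170 / (15.3 × 7560) = 1.096 m³/d.

Q_w ≈ 1.10 m³/d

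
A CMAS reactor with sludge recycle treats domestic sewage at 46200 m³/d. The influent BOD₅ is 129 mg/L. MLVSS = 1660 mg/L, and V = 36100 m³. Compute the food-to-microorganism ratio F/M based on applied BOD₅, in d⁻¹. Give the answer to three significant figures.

F/M = Q·S₀ / (V·X) = 46200 × 129 / (36100 × 1660) = 0.09945 g BOD₅·(g VSS·d)⁻¹.

F/M ≈ 0.0995 d⁻¹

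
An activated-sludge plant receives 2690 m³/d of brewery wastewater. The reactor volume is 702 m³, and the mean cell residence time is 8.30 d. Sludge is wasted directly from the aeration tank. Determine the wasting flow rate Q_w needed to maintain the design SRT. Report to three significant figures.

Q_w ≈ 84.6 m³/d

For wasting at MLVSS concentration, Q_w = V/θ_c = 702.0/8.30 = 84.58 m³/d.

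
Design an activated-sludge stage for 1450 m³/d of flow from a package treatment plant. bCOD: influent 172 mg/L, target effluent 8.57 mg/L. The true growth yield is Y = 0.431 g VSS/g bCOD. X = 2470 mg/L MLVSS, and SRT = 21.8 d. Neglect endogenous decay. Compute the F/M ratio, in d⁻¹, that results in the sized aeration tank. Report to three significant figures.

F/M ≈ 0.112 d⁻¹

Biomass mass balance (decay neglected): V·X = Y·Q·(S₀ − S)·θ_c, so V = 0.431 × 1450 × (172 − 8.57) × 21.8 / 2470 = 901.4 m³.
F/M = applied load / biomass = Q·S₀/(V·X) = 1450 × 172 / (901.4 × 2470) = 0.1120 d⁻¹.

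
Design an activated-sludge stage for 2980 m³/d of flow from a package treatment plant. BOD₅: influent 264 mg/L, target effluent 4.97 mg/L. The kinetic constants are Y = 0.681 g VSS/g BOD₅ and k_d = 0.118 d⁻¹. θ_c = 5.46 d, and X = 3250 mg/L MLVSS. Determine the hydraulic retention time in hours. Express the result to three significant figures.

Rearranging the biomass balance for a CMAS with decay, V = Y·Q·ΔS·θ_c / [X·(1+k_d θ_c)] = 0.681 × 2980 × (264 − 4.97) × 5.46 / [3250 × (1 + 0.118 × 5.46)] = 2.87×10^6 / 5344 = 537.1 m³.
Hydraulic retention time τ = V/Q = 537.1 / 2980 = 0.1802 d = 4.326 h.

τ ≈ 4.33 h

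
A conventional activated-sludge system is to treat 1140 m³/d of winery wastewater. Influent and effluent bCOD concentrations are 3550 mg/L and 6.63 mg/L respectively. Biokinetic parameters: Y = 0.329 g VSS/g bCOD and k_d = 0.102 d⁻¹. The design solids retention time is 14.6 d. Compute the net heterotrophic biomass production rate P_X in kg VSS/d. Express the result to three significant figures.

Observed yield with endogenous decay: Y_obs = Y / (1 + k_d·θ_c) = 0.329 / (1 + 0.102 × 14.6) = 0.329 / 2.489 = 0.1322 g VSS/g bCOD.
Mass of bCOD removed per day: Q(S₀ − S) = 1140 × 3543 g/m³ = 4039 kg/d.
Biomass produced: P_X = Y_obs·Q·ΔS = 0.1322 × 4039 ≈ 533.9 kg VSS/d.

P_X ≈ 534 kg VSS/d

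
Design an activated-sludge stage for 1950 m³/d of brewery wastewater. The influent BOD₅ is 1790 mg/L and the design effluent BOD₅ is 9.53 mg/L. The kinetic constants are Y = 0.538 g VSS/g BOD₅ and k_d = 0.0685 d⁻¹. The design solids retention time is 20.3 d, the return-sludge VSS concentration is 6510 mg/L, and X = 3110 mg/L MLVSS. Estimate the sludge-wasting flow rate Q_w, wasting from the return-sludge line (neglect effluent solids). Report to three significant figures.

Rearranging the biomass balance for a CMAS with decay, V = Y·Q·ΔS·θ_c / [X·(1+k_d θ_c)] = 0.538 × 1950 × (1790 − 9.53) × 20.3 / [3110 × (1 + 0.0685 × 20.3)] = 3.79×10^7 / 7435 = 5100 m³.
Wasting from the return line (neglecting effluent solids): Q_w = V·X / (θ_c·X_r) = 5100 × 3110 / (20.3 × 6510) = 120.0 m³/d.

Q_w ≈ 120 m³/d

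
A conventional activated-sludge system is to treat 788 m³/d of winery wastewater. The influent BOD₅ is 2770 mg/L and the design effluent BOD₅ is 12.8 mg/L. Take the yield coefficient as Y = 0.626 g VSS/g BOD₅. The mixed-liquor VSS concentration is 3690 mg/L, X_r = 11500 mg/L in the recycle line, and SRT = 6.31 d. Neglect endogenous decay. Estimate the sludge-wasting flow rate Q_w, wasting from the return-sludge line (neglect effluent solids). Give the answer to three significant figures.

Biomass mass balance (decay neglected): V·X = Y·Q·(S₀ − S)·θ_c, so V = 0.626 × 788 × (2770 − 12.8) × 6.31 / 3690 = 2326 m³.
Q_w = (V·X)/(θ_c X_r) = 2326 × 3690 / (6.31 × 11500) = 118.3 m³/d.

Q_w ≈ 118 m³/d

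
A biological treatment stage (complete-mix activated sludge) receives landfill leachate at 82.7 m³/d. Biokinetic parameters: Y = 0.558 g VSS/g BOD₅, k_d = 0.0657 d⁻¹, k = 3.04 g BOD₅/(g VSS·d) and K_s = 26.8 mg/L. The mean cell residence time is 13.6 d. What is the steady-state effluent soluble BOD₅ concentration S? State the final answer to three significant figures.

S ≈ 2.40 mg/L

For a completely mixed reactor with recycle the Lawrence–McCarty relation gives S = K_s·(1 + k_d·θ_c) / [θ_c·(Y·k − k_d) − 1] = 26.8 × (1 + 0.0657 × 13.6) / [13.6 × (0.558 × 3.04 − 0.0657) − 1] = 50.75 / 21.18 = 2.396 mg/L.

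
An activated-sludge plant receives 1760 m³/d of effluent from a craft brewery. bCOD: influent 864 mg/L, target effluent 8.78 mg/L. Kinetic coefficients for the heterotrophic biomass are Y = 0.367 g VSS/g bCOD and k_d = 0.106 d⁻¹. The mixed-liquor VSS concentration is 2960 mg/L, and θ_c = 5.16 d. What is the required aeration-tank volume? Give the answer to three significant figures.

V ≈ 622 m³

Rearranging the biomass balance for a CMAS with decay, V = Y·Q·ΔS·θ_c / [X·(1+k_d θ_c)] = 0.367 × 1760 × (864 − 8.78) × 5.16 / [2960 × (1 + 0.106 × 5.16)] = 2.85×10^6 / 4579 = 622.5 m³.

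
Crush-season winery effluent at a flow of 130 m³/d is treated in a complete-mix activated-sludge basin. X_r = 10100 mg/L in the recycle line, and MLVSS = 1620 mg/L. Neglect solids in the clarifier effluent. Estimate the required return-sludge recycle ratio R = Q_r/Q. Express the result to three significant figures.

R = Q_r/Q = X/(X_r − X) = 1620 / (10100 − 1620) = 0.1910.

R ≈ 0.191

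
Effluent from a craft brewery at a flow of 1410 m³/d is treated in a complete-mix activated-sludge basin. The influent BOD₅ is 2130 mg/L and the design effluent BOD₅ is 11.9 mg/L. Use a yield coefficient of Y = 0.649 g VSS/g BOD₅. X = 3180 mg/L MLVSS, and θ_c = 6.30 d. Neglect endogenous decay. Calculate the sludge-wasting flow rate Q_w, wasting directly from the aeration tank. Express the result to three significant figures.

V·X = Y·Q·ΔS·θ_c gives V = 0.649 × 1410 × (2130 − 11.9) × 6.30 / 3180 = 3840 m³.
For wasting at MLVSS concentration, Q_w = V/θ_c = 3840/6.30 = 609.5 m³/d.

Q_w ≈ 610 m³/d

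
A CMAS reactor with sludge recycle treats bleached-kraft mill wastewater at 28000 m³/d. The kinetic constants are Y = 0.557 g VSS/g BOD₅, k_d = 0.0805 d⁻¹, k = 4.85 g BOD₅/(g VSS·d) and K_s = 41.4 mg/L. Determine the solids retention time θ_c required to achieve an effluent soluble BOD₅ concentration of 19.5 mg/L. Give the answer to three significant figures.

From 1/θ_c = Y·k·S/(K_s + S) − k_d: Y·k·S/(K_s+S) = 0.557 × 4.85 × 19.5 / (41.4 + 19.5) = 0.8650 d⁻¹.
Then 1/θ_c = μ − k_d = 0.8650 − 0.0805 = 0.7845 d⁻¹, giving θ_c = 1.275 d.

θ_c ≈ 1.27 d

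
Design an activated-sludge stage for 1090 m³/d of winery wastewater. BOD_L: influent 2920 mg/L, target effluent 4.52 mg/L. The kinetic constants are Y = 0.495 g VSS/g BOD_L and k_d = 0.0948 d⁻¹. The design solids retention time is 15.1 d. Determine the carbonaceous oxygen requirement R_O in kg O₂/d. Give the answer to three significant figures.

R_O ≈ 2260 kg O₂/d

Correct the yield for decay: Y_obs = Y/(1 + k_d θ_c) = 0.495 / (1 + 0.0948 × 15.1) = 0.495 / 2.431 = 0.2036.
Substrate removed = Q·(S₀ − S) = 1090 m³/d × (2920 − 4.52) g/m³ = 3.18×10^6 g/d = 3178 kg/d.
Net sludge production P_X = 0.2036 × 3178 = 647.0 kg VSS/d.
R_O = Q·(S₀ − S) − 1.42·P_X = 3178 − 1.42 × 647.0 = 2259 kg O₂/d.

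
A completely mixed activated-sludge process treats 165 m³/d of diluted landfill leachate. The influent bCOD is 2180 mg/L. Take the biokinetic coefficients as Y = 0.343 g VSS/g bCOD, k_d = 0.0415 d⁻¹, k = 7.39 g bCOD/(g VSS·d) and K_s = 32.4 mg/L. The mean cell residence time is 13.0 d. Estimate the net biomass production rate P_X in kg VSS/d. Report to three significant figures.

P_X ≈ 80.1 kg VSS/d

For a completely mixed reactor with recycle the Lawrence–McCarty relation gives S = K_s·(1 + k_d·θ_c) / [θ_c·(Y·k − k_d) − 1] = 32.4 × (1 + 0.0415 × 13.0) / [13.0 × (0.343 × 7.39 − 0.0415) − 1] = 49.88 / 31.41 = 1.588 mg/L.
Correct the yield for decay: Y_obs = Y/(1 + k_d θ_c) = 0.343 / (1 + 0.0415 × 13.0) = 0.343 / 1.539 = 0.2228.
Q·(S₀ − S) = 165 × (2180 − 1.59) × 10⁻³ = 359.4 kg/d removed.
So the net sludge growth is P_X = 0.2228 × 359.4 = 80.08 kg VSS/d.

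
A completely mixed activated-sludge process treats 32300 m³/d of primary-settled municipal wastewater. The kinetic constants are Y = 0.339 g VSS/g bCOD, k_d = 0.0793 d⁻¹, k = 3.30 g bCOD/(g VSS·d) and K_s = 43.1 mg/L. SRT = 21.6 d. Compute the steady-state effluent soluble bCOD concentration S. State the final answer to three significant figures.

S ≈ 5.45 mg/L

From the Monod/SRT balance for a CMAS, S = K_s·(1+k_d θ_c)/[θ_c·(Y k − k_d) − 1] = 43.1 × (1 + 0.0793 × 21.6) / [21.6 × (0.339 × 3.30 − 0.0793) − 1] = 116.9 / 21.45 = 5.451 mg/L.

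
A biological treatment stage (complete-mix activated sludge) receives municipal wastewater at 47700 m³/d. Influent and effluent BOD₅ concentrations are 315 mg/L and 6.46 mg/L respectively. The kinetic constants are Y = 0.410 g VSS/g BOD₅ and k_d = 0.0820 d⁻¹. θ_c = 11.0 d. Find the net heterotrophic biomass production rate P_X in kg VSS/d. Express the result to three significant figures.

P_X ≈ 3170 kg VSS/d

Correct the yield for decay: Y_obs = Y/(1 + k_d θ_c) = 0.410 / (1 + 0.0820 × 11.0) = 0.410 / 1.902 = 0.2156.
Q·(S₀ − S) = 47700 × (315 − 6.46) × 10⁻³ = 14717 kg/d removed.
So the net sludge growth is P_X = 0.2156 × 14717 = 3173 kg VSS/d.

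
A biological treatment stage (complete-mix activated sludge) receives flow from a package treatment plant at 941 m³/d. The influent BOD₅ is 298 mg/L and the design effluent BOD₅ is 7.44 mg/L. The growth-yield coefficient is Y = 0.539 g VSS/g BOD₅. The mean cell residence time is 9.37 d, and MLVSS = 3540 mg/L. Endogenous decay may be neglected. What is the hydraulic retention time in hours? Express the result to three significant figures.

τ ≈ 9.95 h

V·X = Y·Q·ΔS·θ_c gives V = 0.539 × 941 × (298 − 7.44) × 9.37 / 3540 = 390.1 m³.
HRT = V/Q = 390.1 m³ / 941 m³·d⁻¹ = 0.4145 d × 24 = 9.949 h.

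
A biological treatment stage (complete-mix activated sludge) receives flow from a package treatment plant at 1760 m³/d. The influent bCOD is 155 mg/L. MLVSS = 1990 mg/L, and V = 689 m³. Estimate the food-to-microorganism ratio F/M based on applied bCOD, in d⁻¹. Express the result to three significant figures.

F/M = Q·S₀ / (V·X) = 1760 × 155 / (689.0 × 1990) = 0.1990 g bCOD·(g VSS·d)⁻¹.

F/M ≈ 0.199 d⁻¹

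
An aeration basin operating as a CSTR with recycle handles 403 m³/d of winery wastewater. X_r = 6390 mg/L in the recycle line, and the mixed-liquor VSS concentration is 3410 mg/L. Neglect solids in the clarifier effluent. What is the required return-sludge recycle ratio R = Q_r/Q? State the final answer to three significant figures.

R ≈ 1.14

R = Q_r/Q = X/(X_r − X) = 3410 / (6390 − 3410) = 1.144.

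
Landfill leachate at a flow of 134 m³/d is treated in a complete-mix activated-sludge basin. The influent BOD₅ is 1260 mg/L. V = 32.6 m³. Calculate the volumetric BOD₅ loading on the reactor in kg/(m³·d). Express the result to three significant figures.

Applied BOD₅ load per unit volume = Q·S₀/V = (134 × 1260/1000)/32.60 = 5.179 kg BOD₅·m⁻³·d⁻¹.

L_v ≈ 5.18 kg BOD₅/(m³·d)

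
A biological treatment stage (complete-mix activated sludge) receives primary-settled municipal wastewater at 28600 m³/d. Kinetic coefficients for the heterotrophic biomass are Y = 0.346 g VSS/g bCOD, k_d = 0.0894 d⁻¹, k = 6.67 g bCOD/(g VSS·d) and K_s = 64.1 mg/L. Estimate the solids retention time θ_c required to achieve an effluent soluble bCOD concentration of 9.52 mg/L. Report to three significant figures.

θ_c ≈ 4.78 d

Specific growth rate at S = 9.52 mg/L: μ = YkS/(K_s+S) = 0.346·6.67·9.52/(64.1+9.52) = 0.2984 d⁻¹.
Then 1/θ_c = μ − k_d = 0.2984 − 0.0894 = 0.2090 d⁻¹, giving θ_c = 4.784 d.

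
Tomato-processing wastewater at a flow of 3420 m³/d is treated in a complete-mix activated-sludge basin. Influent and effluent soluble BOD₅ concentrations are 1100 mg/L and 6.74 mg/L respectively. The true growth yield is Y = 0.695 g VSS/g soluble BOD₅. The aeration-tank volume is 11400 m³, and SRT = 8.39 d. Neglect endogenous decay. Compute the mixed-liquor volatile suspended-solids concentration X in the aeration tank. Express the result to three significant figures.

Without decay, X = Y Q (S₀−S) θ_c / V = 0.695 × 3420 × (1100 − 6.74) × 8.39 / 11400 = 1912 mg/L.

X ≈ 1910 mg/L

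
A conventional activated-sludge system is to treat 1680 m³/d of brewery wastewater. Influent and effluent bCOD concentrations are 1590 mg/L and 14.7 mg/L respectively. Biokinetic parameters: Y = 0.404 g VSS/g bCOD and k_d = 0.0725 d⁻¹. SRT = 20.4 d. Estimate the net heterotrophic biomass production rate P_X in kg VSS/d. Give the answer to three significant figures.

Y_obs = Y / (1 + k_d θ_c) = 0.404 / (1 + 0.0725 × 20.4) = 0.404 / 2.479 = 0.1630.
ΔS = 1590 − 14.7 = 1575 mg/L, so the substrate removal rate is 1680 × 1575/1000 = 2647 kg bCOD/d.
Biomass produced: P_X = Y_obs·Q·ΔS = 0.1630 × 2647 ≈ 431.3 kg VSS/d.

P_X ≈ 431 kg VSS/d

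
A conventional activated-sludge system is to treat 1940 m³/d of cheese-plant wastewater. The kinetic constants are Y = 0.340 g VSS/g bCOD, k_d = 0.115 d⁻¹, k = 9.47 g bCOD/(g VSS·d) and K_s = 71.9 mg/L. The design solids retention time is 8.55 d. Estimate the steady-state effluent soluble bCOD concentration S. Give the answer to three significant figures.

S ≈ 5.58 mg/L

From the Monod/SRT balance for a CMAS, S = K_s·(1+k_d θ_c)/[θ_c·(Y k − k_d) − 1] = 71.9 × (1 + 0.115 × 8.55) / [8.55 × (0.340 × 9.47 − 0.115) − 1] = 142.6 / 25.55 = 5.582 mg/L.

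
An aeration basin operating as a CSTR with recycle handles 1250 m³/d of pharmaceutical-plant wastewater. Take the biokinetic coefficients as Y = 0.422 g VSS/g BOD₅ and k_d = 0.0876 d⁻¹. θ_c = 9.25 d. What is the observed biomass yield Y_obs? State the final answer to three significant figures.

Y_obs ≈ 0.233 g VSS/g BOD₅

Observed yield with endogenous decay: Y_obs = Y / (1 + k_d·θ_c) = 0.422 / (1 + 0.0876 × 9.25) = 0.422 / 1.810 = 0.2331 g VSS/g BOD₅.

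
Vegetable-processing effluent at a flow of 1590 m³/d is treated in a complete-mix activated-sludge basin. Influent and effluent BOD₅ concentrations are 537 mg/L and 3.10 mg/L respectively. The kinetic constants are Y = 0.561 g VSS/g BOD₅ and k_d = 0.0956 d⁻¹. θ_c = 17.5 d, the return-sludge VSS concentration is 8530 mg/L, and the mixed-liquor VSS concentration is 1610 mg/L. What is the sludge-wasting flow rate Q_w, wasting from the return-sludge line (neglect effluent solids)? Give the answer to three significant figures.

Steady-state biomass mass balance: V·X·(1 + k_d·θ_c) = Y·Q·(S₀ − S)·θ_c, so V = 0.561 × 1590 × (537 − 3.10) × 17.5 / [1610 × (1 + 0.0956 × 17.5)] = 8.33×10^6 / 4304 = 1937 m³.
Q_w = (V·X)/(θ_c X_r) = 1937 × 1610 / (17.5 × 8530) = 20.89 m³/d.

Q_w ≈ 20.9 m³/d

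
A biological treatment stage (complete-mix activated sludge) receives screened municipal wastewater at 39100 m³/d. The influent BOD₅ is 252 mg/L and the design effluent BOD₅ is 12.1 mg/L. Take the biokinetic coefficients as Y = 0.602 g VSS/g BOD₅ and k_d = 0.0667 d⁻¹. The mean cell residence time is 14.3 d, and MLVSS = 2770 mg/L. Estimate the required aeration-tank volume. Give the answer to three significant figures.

V ≈ 14900 m³

Rearranging the biomass balance for a CMAS with decay, V = Y·Q·ΔS·θ_c / [X·(1+k_d θ_c)] = 0.602 × 39100 × (252 − 12.1) × 14.3 / [2770 × (1 + 0.0667 × 14.3)] = 8.07×10^7 / 5412 = 14920 m³.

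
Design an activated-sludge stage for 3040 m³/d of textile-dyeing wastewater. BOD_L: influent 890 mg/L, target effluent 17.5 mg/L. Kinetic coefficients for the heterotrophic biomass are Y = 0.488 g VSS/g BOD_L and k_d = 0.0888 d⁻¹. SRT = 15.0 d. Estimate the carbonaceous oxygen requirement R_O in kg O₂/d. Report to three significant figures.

R_O ≈ 1860 kg O₂/d

Correct the yield for decay: Y_obs = Y/(1 + k_d θ_c) = 0.488 / (1 + 0.0888 × 15.0) = 0.488 / 2.332 = 0.2093.
Substrate removed = Q·(S₀ − S) = 3040 m³/d × (890 − 17.5) g/m³ = 2.65×10^6 g/d = 2652 kg/d.
P_X = Y_obs·Q·(S₀ − S) = 0.2093 × 2652 = 555.0 kg VSS/d.
Carbonaceous O₂ demand = substrate oxidised − cell-mass equivalent = 2652 − 1.42 × 555.0 = 1864 kg O₂/d.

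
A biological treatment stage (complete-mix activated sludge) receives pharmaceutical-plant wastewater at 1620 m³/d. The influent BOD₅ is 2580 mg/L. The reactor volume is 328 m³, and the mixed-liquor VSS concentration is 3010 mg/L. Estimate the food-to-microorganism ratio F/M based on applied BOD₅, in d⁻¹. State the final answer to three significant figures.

F/M ≈ 4.23 d⁻¹

F/M = applied load / biomass = Q·S₀/(V·X) = 1620 × 2580 / (328.0 × 3010) = 4.233 d⁻¹.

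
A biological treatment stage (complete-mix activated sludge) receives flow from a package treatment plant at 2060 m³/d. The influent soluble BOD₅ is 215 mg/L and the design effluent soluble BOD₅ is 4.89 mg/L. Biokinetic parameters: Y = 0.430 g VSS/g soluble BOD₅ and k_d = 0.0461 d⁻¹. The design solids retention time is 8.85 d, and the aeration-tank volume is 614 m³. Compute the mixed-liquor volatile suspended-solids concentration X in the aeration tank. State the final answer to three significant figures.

X ≈ 1910 mg/L

From V·X·(1 + k_d·θ_c) = Y·Q·(S₀ − S)·θ_c: X = 0.430 × 2060 × (215 − 4.89) × 8.85 / [614 × (1 + 0.0461 × 8.85)] = 1905 mg/L.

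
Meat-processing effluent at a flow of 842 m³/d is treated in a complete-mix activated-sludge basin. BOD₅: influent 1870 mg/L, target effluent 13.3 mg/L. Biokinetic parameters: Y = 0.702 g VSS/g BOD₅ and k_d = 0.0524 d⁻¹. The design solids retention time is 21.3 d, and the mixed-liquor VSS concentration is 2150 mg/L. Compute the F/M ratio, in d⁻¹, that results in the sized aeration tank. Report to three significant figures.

From the SRT design equation V = Y Q (S₀−S) θ_c / [X (1 + k_d θ_c)] = 0.702 × 842 × (1870 − 13.3) × 21.3 / [2150 × (1 + 0.0524 × 21.3)] = 2.34×10^7 / 4550 = 5138 m³.
F/M = Q·S₀ / (V·X) = 842 × 1870 / (5138 × 2150) = 0.1425 g BOD₅·(g VSS·d)⁻¹.

F/M ≈ 0.143 d⁻¹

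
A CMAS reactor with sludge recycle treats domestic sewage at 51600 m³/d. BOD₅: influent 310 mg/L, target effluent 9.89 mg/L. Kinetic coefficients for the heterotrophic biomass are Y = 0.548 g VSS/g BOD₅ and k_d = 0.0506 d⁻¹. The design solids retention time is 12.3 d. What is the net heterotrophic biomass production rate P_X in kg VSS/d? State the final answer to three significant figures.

P_X ≈ 5230 kg VSS/d

Y_obs = Y / (1 + k_d θ_c) = 0.548 / (1 + 0.0506 × 12.3) = 0.548 / 1.622 = 0.3378.
Mass of BOD₅ removed per day: Q(S₀ − S) = 51600 × 300.1 g/m³ = 15486 kg/d.
Net biomass production P_X = Y_obs × Q·(S₀ − S) = 0.3378 × 15486 = 5231 kg VSS/d.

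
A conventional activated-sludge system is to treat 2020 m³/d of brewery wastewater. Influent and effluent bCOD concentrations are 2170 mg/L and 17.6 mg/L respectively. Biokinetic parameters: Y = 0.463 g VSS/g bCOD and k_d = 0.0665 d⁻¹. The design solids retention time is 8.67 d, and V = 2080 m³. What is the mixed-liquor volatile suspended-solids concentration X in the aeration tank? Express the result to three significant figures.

Solving the biomass balance for X: X = Y Q (S₀−S) θ_c / [V (1+k_d θ_c)] = 0.463 × 2020 × (2170 − 17.6) × 8.67 / [2080 × (1 + 0.0665 × 8.67)] = 5322 mg/L.

X ≈ 5320 mg/L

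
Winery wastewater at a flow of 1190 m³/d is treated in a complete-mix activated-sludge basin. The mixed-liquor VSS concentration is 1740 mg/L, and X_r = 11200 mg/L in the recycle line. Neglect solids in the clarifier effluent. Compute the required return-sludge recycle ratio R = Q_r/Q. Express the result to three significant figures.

R ≈ 0.184

Solids balance on the clarifier gives (1+R)X = R·X_r, so R = X/(X_r − X) = 1740 / (11200 − 1740) = 0.1839.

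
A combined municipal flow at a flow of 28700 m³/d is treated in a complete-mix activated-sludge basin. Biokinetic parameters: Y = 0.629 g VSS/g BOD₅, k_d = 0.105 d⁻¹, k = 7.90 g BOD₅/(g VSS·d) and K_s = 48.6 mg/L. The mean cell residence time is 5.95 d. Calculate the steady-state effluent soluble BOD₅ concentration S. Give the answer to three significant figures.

S ≈ 2.83 mg/L

Effluent substrate depends only on kinetics and SRT: S = K_s(1 + k_d θ_c) / [θ_c(Yk − k_d) − 1] = 48.6 × (1 + 0.105 × 5.95) / [5.95 × (0.629 × 7.90 − 0.105) − 1] = 78.96 / 27.94 = 2.826 mg/L.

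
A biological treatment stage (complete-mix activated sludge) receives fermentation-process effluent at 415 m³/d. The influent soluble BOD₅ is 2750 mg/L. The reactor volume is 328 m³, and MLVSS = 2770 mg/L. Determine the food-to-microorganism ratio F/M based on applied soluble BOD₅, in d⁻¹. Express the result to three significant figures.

F/M ≈ 1.26 d⁻¹

F/M = applied load / biomass = Q·S₀/(V·X) = 415 × 2750 / (328.0 × 2770) = 1.256 d⁻¹.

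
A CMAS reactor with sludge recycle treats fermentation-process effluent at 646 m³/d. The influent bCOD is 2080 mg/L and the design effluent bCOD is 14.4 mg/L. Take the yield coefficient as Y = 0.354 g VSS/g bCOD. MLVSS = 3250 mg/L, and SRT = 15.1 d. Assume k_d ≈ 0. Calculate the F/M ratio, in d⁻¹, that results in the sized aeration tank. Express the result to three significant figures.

Biomass mass balance (decay neglected): V·X = Y·Q·(S₀ − S)·θ_c, so V = 0.354 × 646 × (2080 − 14.4) × 15.1 / 3250 = 2195 m³.
F/M = Q·S₀ / (V·X) = 646 × 2080 / (2195 × 3250) = 0.1884 g bCOD·(g VSS·d)⁻¹.

F/M ≈ 0.188 d⁻¹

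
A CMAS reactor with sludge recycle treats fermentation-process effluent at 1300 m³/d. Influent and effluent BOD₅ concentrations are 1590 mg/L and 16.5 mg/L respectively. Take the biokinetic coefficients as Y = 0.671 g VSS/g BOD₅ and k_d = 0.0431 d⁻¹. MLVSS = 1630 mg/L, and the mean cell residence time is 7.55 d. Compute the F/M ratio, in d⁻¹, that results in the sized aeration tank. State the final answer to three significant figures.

F/M ≈ 0.264 d⁻¹

Steady-state biomass mass balance: V·X·(1 + k_d·θ_c) = Y·Q·(S₀ − S)·θ_c, so V = 0.671 × 1300 × (1590 − 16.5) × 7.55 / [1630 × (1 + 0.0431 × 7.55)] = 1.04×10^7 / 2160 = 4797 m³.
F/M = Q·S₀ / (V·X) = 1300 × 1590 / (4797 × 1630) = 0.2644 g BOD₅·(g VSS·d)⁻¹.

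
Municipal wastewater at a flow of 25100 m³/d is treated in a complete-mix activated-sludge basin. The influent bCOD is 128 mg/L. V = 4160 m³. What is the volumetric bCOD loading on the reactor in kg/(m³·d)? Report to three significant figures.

L_v ≈ 0.772 kg bCOD/(m³·d)

Applied bCOD load per unit volume = Q·S₀/V = (25100 × 128/1000)/4160 = 0.7723 kg bCOD·m⁻³·d⁻¹.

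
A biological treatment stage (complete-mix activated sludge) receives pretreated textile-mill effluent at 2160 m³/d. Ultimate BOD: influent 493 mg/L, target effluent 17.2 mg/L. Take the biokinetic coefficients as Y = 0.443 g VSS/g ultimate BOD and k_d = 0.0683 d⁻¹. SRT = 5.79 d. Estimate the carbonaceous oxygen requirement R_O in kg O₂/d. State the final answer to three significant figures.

Correct the yield for decay: Y_obs = Y/(1 + k_d θ_c) = 0.443 / (1 + 0.0683 × 5.79) = 0.443 / 1.395 = 0.3175.
Q·(S₀ − S) = 2160 × (493 − 17.2) × 10⁻³ = 1028 kg/d removed.
Net sludge production P_X = 0.3175 × 1028 = 326.3 kg VSS/d.
R_O = Q·ΔS − 1.42 P_X = 1028 − 463.3 = 564.4 kg O₂/d.

R_O ≈ 564 kg O₂/d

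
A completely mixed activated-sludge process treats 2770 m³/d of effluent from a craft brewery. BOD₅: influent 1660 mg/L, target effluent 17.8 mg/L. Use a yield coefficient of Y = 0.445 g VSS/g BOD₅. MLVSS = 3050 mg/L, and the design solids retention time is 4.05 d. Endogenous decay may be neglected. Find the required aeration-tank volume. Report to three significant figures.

V ≈ 2690 m³

V·X = Y·Q·ΔS·θ_c gives V = 0.445 × 2770 × (1660 − 17.8) × 4.05 / 3050 = 2688 m³.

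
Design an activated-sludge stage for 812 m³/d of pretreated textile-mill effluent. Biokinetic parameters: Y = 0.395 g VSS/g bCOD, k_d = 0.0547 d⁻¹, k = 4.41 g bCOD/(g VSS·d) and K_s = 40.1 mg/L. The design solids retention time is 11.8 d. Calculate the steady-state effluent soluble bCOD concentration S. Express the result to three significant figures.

Effluent substrate depends only on kinetics and SRT: S = K_s(1 + k_d θ_c) / [θ_c(Yk − k_d) − 1] = 40.1 × (1 + 0.0547 × 11.8) / [11.8 × (0.395 × 4.41 − 0.0547) − 1] = 65.98 / 18.91 = 3.489 mg/L.

S ≈ 3.49 mg/L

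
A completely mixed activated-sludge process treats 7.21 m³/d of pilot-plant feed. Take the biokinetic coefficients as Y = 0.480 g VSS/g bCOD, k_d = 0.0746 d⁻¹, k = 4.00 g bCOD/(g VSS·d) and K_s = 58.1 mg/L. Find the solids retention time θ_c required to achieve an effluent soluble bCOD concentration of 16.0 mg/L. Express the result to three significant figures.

θ_c ≈ 2.94 d

From 1/θ_c = Y·k·S/(K_s + S) − k_d: Y·k·S/(K_s+S) = 0.480 × 4.00 × 16.0 / (58.1 + 16.0) = 0.4146 d⁻¹.
θ_c = 1/(μ − k_d) = 1/(0.4146 − 0.0746) = 1/0.3400 = 2.941 d.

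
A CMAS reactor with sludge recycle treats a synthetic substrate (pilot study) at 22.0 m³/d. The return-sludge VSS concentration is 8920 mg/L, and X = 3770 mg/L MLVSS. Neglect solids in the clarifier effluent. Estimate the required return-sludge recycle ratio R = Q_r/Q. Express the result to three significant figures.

R ≈ 0.732

Solids balance on the clarifier gives (1+R)X = R·X_r, so R = X/(X_r − X) = 3770 / (8920 − 3770) = 0.7320.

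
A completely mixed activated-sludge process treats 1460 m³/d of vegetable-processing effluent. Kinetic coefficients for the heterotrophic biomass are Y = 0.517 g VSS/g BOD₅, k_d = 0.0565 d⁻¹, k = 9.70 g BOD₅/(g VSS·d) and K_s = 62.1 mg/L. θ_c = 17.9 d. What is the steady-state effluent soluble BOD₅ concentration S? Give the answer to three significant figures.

For a completely mixed reactor with recycle the Lawrence–McCarty relation gives S = K_s·(1 + k_d·θ_c) / [θ_c·(Y·k − k_d) − 1] = 62.1 × (1 + 0.0565 × 17.9) / [17.9 × (0.517 × 9.70 − 0.0565) − 1] = 124.9 / 87.76 = 1.423 mg/L.

S ≈ 1.42 mg/L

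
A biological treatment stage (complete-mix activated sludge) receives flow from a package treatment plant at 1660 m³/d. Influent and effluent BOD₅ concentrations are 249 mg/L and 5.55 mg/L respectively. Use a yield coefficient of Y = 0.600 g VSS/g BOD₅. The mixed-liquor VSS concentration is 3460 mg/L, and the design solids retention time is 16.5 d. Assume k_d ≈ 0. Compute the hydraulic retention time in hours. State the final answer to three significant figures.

τ ≈ 16.7 h

V·X = Y·Q·ΔS·θ_c gives V = 0.600 × 1660 × (249 − 5.55) × 16.5 / 3460 = 1156 m³.
Hydraulic retention time τ = V/Q = 1156 / 1660 = 0.6966 d = 16.72 h.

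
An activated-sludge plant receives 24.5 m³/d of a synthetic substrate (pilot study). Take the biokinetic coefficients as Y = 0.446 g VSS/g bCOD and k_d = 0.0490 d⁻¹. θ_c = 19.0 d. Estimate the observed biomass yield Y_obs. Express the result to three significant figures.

Y_obs ≈ 0.231 g VSS/g bCOD

The observed yield is Y_obs = Y/(1 + k_d·θ_c) = 0.446 / (1 + 0.0490 × 19.0) = 0.446 / 1.931 = 0.2310 g VSS per g bCOD removed.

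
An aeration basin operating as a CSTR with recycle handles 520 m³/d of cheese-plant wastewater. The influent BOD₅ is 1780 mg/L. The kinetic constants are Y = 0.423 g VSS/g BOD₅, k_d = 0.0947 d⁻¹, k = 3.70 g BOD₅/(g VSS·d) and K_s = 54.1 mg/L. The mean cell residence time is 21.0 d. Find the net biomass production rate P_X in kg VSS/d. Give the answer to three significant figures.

From the Monod/SRT balance for a CMAS, S = K_s·(1+k_d θ_c)/[θ_c·(Y k − k_d) − 1] = 54.1 × (1 + 0.0947 × 21.0) / [21.0 × (0.423 × 3.70 − 0.0947) − 1] = 161.7 / 29.88 = 5.412 mg/L.
The observed yield is Y_obs = Y/(1 + k_d·θ_c) = 0.423 / (1 + 0.0947 × 21.0) = 0.423 / 2.989 = 0.1415 g VSS per g BOD₅ removed.
Mass of BOD₅ removed per day: Q(S₀ − S) = 520 × 1775 g/m³ = 922.8 kg/d.
So the net sludge growth is P_X = 0.1415 × 922.8 = 130.6 kg VSS/d.

P_X ≈ 131 kg VSS/d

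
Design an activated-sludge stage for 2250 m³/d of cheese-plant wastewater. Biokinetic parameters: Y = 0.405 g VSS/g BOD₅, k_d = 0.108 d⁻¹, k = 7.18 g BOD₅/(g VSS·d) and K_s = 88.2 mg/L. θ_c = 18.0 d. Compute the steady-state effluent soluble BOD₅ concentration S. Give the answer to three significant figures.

S ≈ 5.26 mg/L

Effluent substrate depends only on kinetics and SRT: S = K_s(1 + k_d θ_c) / [θ_c(Yk − k_d) − 1] = 88.2 × (1 + 0.108 × 18.0) / [18.0 × (0.405 × 7.18 − 0.108) − 1] = 259.7 / 49.40 = 5.256 mg/L.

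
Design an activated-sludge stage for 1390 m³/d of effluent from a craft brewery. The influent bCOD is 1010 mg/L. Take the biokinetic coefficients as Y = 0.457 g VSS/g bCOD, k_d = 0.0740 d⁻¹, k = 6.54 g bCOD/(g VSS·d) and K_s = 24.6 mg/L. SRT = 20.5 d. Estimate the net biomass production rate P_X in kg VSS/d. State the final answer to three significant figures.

P_X ≈ 255 kg VSS/d

Effluent substrate depends only on kinetics and SRT: S = K_s(1 + k_d θ_c) / [θ_c(Yk − k_d) − 1] = 24.6 × (1 + 0.0740 × 20.5) / [20.5 × (0.457 × 6.54 − 0.0740) − 1] = 61.92 / 58.75 = 1.054 mg/L.
The observed yield is Y_obs = Y/(1 + k_d·θ_c) = 0.457 / (1 + 0.0740 × 20.5) = 0.457 / 2.517 = 0.1816 g VSS per g bCOD removed.
Mass of bCOD removed per day: Q(S₀ − S) = 1390 × 1009 g/m³ = 1402 kg/d.
P_X = Y_obs · Q(S₀ − S) = 0.1816 × 1402 = 254.6 kg VSS/d.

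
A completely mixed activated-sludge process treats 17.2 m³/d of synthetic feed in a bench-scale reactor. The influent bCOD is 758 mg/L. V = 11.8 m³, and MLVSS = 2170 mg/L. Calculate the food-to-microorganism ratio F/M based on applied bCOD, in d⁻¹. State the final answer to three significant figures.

F/M = applied load / biomass = Q·S₀/(V·X) = 17.2 × 758 / (11.80 × 2170) = 0.5092 d⁻¹.

F/M ≈ 0.509 d⁻¹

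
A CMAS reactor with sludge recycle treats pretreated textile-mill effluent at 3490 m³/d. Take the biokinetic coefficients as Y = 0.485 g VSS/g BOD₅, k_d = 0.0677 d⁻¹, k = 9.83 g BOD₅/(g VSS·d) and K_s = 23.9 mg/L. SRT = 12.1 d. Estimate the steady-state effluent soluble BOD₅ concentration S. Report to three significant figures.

For a completely mixed reactor with recycle the Lawrence–McCarty relation gives S = K_s·(1 + k_d·θ_c) / [θ_c·(Y·k − k_d) − 1] = 23.9 × (1 + 0.0677 × 12.1) / [12.1 × (0.485 × 9.83 − 0.0677) − 1] = 43.48 / 55.87 = 0.7782 mg/L.

S ≈ 0.778 mg/L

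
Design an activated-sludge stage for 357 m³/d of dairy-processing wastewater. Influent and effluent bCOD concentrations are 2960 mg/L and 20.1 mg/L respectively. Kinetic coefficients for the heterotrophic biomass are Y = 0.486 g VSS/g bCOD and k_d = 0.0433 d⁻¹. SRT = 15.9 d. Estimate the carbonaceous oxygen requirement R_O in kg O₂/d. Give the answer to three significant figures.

R_O ≈ 621 kg O₂/d

Observed yield with endogenous decay: Y_obs = Y / (1 + k_d·θ_c) = 0.486 / (1 + 0.0433 × 15.9) = 0.486 / 1.688 = 0.2878 g VSS/g bCOD.
ΔS = 2960 − 20.1 = 2940 mg/L, so the substrate removal rate is 357 × 2940/1000 = 1050 kg bCOD/d.
Net sludge production P_X = 0.2878 × 1050 = 302.1 kg VSS/d.
Carbonaceous O₂ demand = substrate oxidised − cell-mass equivalent = 1050 − 1.42 × 302.1 = 620.6 kg O₂/d.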